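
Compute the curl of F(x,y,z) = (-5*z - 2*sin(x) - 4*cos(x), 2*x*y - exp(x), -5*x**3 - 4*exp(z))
(0, 15*x**2 - 5, 2*y - exp(x))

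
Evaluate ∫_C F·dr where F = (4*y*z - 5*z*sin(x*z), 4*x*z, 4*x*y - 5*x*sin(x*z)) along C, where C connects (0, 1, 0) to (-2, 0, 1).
-5 + 5*cos(2)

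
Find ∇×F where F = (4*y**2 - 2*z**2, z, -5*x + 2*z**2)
(-1, 5 - 4*z, -8*y)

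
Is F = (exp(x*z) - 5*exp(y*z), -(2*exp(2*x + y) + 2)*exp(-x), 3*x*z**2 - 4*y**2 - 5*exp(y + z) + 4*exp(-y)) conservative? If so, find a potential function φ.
No, ∇×F = (-8*y - 5*exp(y + z) - 4*exp(-y), x*exp(x*z) - 5*y*exp(y*z) - 3*z**2, 5*z*exp(y*z) - 2*exp(x + y) + 2*exp(-x)) ≠ 0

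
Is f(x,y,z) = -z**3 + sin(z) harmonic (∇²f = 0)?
No, ∇²f = -6*z - sin(z)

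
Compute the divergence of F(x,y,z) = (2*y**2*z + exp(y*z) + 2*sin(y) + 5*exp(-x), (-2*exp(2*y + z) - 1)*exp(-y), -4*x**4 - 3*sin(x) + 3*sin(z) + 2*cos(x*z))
-2*x*sin(x*z) - 2*exp(y + z) + 3*cos(z) + exp(-y) - 5*exp(-x)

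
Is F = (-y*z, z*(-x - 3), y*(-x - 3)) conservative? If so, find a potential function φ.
Yes, F is conservative. φ = y*z*(-x - 3)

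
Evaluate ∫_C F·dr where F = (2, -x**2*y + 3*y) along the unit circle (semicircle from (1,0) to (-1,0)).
-4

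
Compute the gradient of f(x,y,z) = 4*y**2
(0, 8*y, 0)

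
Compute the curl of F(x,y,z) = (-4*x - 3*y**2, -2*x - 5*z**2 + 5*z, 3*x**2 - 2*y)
(10*z - 7, -6*x, 6*y - 2)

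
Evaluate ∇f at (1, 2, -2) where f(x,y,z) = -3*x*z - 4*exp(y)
(6, -4*exp(2), -3)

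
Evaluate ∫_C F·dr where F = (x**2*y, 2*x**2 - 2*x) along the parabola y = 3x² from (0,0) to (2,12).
176/5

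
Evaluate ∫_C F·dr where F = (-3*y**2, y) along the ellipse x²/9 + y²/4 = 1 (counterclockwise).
0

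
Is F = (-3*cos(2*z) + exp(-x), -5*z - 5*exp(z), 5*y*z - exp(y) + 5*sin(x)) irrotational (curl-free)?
No, ∇×F = (5*z - exp(y) + 5*exp(z) + 5, 6*sin(2*z) - 5*cos(x), 0)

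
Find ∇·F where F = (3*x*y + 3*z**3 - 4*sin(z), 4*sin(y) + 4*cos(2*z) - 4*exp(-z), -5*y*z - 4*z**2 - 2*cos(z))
-2*y - 8*z + 2*sin(z) + 4*cos(y)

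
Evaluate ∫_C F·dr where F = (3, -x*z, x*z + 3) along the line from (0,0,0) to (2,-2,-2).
0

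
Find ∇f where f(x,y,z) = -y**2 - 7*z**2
(0, -2*y, -14*z)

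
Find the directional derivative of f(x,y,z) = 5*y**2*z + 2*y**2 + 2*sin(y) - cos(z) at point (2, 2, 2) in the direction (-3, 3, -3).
sqrt(3)*(-sin(2) + 2*cos(2) + 28)/3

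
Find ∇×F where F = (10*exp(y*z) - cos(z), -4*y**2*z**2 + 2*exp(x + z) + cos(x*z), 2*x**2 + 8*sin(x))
(x*sin(x*z) + 8*y**2*z - 2*exp(x + z), -4*x + 10*y*exp(y*z) + sin(z) - 8*cos(x), -10*z*exp(y*z) - z*sin(x*z) + 2*exp(x + z))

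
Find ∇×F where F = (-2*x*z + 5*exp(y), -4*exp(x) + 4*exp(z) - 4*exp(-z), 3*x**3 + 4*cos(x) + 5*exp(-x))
(-8*cosh(z), -9*x**2 - 2*x + 4*sin(x) + 5*exp(-x), -4*exp(x) - 5*exp(y))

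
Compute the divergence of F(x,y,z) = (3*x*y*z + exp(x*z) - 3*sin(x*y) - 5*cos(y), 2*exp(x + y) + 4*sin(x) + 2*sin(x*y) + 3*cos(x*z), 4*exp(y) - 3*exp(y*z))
2*x*cos(x*y) + 3*y*z - 3*y*exp(y*z) - 3*y*cos(x*y) + z*exp(x*z) + 2*exp(x + y)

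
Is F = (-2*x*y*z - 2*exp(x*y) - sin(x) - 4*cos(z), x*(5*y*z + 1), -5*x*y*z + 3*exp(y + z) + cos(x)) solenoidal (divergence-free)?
No, ∇·F = -5*x*y + 5*x*z - 2*y*z - 2*y*exp(x*y) + 3*exp(y + z) - cos(x)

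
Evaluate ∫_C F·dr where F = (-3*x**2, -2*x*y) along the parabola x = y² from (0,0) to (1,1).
-3/2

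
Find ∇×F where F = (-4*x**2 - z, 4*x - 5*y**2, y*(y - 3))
(2*y - 3, -1, 4)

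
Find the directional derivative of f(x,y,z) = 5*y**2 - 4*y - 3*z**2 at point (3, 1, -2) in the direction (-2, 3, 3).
27*sqrt(22)/11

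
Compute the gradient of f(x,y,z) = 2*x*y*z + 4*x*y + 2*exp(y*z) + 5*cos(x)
(2*y*z + 4*y - 5*sin(x), 2*x*z + 4*x + 2*z*exp(y*z), 2*y*(x + exp(y*z)))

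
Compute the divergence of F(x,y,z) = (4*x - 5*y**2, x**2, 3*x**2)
4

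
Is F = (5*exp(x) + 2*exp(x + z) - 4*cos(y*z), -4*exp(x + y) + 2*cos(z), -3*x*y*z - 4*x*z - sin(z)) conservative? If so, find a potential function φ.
No, ∇×F = (-3*x*z + 2*sin(z), 3*y*z + 4*y*sin(y*z) + 4*z + 2*exp(x + z), -4*z*sin(y*z) - 4*exp(x + y)) ≠ 0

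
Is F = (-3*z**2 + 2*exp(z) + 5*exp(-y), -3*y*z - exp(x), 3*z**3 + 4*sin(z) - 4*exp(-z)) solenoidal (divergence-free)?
No, ∇·F = 9*z**2 - 3*z + 4*cos(z) + 4*exp(-z)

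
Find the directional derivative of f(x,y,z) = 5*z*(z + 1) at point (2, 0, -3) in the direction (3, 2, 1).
-25*sqrt(14)/14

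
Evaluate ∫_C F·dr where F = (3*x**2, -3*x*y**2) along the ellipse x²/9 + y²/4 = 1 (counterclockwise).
-18*pi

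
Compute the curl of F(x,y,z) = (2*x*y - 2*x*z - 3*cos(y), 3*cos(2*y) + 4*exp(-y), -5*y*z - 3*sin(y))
(-5*z - 3*cos(y), -2*x, -2*x - 3*sin(y))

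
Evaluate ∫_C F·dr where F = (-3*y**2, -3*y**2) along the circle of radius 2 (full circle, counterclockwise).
0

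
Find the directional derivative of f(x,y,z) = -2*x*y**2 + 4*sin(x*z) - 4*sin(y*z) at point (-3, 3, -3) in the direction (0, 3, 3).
6*sqrt(2)*(3 - cos(9))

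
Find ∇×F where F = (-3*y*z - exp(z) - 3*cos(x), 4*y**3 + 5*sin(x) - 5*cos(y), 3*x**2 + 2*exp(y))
(2*exp(y), -6*x - 3*y - exp(z), 3*z + 5*cos(x))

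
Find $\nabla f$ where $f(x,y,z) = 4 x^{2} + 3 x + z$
(8*x + 3, 0, 1)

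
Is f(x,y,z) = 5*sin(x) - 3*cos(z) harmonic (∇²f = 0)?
No, ∇²f = -5*sin(x) + 3*cos(z)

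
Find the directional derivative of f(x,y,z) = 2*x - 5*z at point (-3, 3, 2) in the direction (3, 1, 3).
-9*sqrt(19)/19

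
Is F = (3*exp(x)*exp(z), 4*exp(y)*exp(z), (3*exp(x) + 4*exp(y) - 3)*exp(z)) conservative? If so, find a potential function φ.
Yes, F is conservative. φ = (3*exp(x) + 4*exp(y) - 3)*exp(z)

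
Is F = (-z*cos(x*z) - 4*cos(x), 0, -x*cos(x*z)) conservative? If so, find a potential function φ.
Yes, F is conservative. φ = -4*sin(x) - sin(x*z)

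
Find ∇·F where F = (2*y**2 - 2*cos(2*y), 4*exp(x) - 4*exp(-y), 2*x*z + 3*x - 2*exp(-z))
2*x + 2*exp(-z) + 4*exp(-y)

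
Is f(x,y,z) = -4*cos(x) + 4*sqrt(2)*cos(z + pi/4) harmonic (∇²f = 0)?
No, ∇²f = 4*cos(x) - 4*sqrt(2)*cos(z + pi/4)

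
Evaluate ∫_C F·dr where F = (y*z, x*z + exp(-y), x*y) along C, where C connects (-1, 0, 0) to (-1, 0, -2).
0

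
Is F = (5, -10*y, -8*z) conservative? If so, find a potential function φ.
Yes, F is conservative. φ = 5*x - 5*y**2 - 4*z**2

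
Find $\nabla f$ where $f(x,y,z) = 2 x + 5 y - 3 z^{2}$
(2, 5, -6*z)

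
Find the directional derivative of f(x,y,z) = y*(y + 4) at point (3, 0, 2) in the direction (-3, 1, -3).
4*sqrt(19)/19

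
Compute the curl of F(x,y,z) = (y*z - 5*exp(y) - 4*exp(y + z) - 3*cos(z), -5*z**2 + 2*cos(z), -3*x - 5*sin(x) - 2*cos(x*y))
(2*x*sin(x*y) + 10*z + 2*sin(z), -2*y*sin(x*y) + y - 4*exp(y + z) + 3*sin(z) + 5*cos(x) + 3, -z + 5*exp(y) + 4*exp(y + z))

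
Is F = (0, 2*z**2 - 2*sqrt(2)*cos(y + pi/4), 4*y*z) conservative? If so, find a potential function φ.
Yes, F is conservative. φ = 2*y*z**2 - 2*sqrt(2)*sin(y + pi/4)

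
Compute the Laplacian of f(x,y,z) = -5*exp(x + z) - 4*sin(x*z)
4*x**2*sin(x*z) + 4*z**2*sin(x*z) - 10*exp(x + z)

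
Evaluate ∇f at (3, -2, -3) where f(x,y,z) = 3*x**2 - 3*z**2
(18, 0, 18)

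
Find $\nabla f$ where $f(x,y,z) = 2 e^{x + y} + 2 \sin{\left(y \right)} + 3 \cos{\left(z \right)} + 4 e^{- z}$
(2*exp(x + y), 2*exp(x + y) + 2*cos(y), -3*sin(z) - 4*exp(-z))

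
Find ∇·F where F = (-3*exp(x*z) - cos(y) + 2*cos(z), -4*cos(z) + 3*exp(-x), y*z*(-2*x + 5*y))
-y*(2*x - 5*y) - 3*z*exp(x*z)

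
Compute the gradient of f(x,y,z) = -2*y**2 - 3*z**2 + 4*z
(0, -4*y, 4 - 6*z)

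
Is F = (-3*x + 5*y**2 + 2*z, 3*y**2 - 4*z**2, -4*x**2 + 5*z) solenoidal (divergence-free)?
No, ∇·F = 6*y + 2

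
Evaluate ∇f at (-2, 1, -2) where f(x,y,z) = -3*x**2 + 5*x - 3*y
(17, -3, 0)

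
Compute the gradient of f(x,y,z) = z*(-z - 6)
(0, 0, -2*z - 6)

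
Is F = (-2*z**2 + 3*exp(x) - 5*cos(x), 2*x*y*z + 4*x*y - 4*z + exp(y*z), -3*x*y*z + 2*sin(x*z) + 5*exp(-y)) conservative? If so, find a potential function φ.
No, ∇×F = (-2*x*y - 3*x*z - y*exp(y*z) + 4 - 5*exp(-y), z*(3*y - 2*cos(x*z) - 4), 2*y*(z + 2)) ≠ 0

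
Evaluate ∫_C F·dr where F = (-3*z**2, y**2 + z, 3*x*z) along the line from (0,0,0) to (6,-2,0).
-8/3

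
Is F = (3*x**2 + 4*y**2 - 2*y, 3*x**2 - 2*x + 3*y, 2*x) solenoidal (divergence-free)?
No, ∇·F = 6*x + 3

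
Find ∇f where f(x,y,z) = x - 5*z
(1, 0, -5)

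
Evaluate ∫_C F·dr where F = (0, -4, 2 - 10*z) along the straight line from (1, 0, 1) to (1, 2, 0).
-5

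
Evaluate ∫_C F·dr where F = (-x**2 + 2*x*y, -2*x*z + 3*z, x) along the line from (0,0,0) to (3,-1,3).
-9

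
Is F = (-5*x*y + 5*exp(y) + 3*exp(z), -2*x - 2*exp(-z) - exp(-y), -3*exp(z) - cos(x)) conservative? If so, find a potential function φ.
No, ∇×F = (-2*exp(-z), 3*exp(z) - sin(x), 5*x - 5*exp(y) - 2) ≠ 0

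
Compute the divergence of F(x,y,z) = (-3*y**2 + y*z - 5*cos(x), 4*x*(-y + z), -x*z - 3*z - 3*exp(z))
-5*x - 3*exp(z) + 5*sin(x) - 3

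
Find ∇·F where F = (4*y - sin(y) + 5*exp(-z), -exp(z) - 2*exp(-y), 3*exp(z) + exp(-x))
3*exp(z) + 2*exp(-y)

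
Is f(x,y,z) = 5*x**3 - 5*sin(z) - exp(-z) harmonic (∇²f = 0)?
No, ∇²f = 30*x + 5*sin(z) - exp(-z)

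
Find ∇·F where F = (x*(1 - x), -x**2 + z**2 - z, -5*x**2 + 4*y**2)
1 - 2*x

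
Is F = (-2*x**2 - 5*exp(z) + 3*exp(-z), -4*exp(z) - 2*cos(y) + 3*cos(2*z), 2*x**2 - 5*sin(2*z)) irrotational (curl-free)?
No, ∇×F = (4*exp(z) + 6*sin(2*z), -4*x - 5*exp(z) - 3*exp(-z), 0)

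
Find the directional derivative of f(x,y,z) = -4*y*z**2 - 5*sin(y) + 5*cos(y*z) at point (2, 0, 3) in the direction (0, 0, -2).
0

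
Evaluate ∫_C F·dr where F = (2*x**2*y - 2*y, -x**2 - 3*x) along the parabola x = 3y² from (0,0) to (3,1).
232/35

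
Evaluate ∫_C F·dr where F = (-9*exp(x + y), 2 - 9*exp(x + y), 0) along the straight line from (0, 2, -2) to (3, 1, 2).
-9*exp(4) - 2 + 9*exp(2)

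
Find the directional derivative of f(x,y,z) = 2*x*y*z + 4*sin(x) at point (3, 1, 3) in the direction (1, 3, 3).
2*sqrt(19)*(2*cos(3) + 39)/19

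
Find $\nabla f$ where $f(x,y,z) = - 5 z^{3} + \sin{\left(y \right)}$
(0, cos(y), -15*z**2)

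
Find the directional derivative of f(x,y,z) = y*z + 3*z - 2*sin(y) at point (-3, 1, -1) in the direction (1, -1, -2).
sqrt(6)*(-7 + 2*cos(1))/6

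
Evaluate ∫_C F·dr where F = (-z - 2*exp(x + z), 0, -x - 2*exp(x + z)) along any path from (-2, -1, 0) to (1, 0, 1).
-4*sinh(2) - 1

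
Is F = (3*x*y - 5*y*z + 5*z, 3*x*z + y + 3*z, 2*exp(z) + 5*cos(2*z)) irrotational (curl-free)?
No, ∇×F = (-3*x - 3, 5 - 5*y, -3*x + 8*z)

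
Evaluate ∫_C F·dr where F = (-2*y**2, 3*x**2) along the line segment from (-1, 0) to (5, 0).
0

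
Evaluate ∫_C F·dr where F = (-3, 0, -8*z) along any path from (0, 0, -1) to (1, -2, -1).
-3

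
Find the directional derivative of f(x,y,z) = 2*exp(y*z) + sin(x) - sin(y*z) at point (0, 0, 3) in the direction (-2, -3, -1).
-11*sqrt(14)/14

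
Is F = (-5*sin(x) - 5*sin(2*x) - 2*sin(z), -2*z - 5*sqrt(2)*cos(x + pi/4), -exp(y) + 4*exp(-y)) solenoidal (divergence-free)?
No, ∇·F = -5*cos(x) - 10*cos(2*x)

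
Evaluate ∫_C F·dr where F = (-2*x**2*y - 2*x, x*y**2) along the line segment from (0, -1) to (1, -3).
-5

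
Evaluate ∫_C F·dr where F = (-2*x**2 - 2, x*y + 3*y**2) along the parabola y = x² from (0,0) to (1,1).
-19/15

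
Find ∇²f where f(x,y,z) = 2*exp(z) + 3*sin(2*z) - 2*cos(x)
2*exp(z) - 12*sin(2*z) + 2*cos(x)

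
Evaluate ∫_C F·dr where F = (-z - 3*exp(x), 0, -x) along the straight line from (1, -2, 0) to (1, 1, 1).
-1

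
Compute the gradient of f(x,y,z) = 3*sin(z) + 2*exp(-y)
(0, -2*exp(-y), 3*cos(z))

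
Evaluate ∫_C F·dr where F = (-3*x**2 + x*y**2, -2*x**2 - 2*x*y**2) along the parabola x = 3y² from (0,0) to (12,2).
-8448/5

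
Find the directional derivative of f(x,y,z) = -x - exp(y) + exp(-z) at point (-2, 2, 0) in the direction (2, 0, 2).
-sqrt(2)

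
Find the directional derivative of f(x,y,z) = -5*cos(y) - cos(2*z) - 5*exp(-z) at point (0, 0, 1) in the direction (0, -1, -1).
sqrt(2)*(-5/2 - E*sin(2))*exp(-1)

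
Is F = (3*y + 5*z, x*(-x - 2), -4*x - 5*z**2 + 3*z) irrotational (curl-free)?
No, ∇×F = (0, 9, -2*x - 5)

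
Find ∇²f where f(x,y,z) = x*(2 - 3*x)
-6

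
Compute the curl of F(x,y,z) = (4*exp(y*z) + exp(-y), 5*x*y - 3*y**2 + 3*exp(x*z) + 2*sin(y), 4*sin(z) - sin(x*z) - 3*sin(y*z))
(-3*x*exp(x*z) - 3*z*cos(y*z), 4*y*exp(y*z) + z*cos(x*z), 5*y + 3*z*exp(x*z) - 4*z*exp(y*z) + exp(-y))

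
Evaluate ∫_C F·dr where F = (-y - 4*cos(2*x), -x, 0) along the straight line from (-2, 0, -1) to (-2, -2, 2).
-4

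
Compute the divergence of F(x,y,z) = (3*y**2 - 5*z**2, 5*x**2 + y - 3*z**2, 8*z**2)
16*z + 1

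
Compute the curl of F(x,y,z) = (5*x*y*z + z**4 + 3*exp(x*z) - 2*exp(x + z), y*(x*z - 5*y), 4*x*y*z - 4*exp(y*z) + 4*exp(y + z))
(-x*y + 4*x*z - 4*z*exp(y*z) + 4*exp(y + z), 5*x*y + 3*x*exp(x*z) - 4*y*z + 4*z**3 - 2*exp(x + z), z*(-5*x + y))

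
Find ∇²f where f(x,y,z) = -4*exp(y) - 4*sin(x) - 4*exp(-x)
-4*exp(y) + 4*sin(x) - 4*exp(-x)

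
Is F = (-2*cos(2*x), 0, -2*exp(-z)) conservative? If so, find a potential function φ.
Yes, F is conservative. φ = -sin(2*x) + 2*exp(-z)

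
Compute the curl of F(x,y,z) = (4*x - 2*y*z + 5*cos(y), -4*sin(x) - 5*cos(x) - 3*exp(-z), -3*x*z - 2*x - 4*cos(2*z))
(-3*exp(-z), -2*y + 3*z + 2, 2*z + 5*sin(x) + 5*sin(y) - 4*cos(x))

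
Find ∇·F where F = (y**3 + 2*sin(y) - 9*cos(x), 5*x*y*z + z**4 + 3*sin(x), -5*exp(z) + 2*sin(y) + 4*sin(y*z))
5*x*z + 4*y*cos(y*z) - 5*exp(z) + 9*sin(x)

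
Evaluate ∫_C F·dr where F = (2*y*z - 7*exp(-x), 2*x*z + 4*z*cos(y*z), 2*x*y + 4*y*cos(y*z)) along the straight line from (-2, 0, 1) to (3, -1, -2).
-7*exp(2) + 7*exp(-3) + 4*sin(2) + 12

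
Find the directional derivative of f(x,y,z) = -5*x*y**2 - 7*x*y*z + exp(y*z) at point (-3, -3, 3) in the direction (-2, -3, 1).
3*sqrt(14)*(-3*exp(9) - 2)*exp(-9)/7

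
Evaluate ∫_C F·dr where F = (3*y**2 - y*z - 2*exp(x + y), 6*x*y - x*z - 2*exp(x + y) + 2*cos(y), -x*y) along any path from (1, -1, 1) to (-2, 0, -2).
-2 - 2*exp(-2) + 2*sin(1)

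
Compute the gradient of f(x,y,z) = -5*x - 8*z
(-5, 0, -8)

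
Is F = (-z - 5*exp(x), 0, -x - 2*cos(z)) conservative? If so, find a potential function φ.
Yes, F is conservative. φ = -x*z - 5*exp(x) - 2*sin(z)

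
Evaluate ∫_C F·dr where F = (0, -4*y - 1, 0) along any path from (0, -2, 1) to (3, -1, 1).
5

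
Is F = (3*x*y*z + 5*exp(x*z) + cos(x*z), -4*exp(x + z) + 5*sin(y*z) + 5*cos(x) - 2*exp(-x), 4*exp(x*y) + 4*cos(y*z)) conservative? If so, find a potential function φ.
No, ∇×F = (4*x*exp(x*y) - 5*y*cos(y*z) - 4*z*sin(y*z) + 4*exp(x + z), 3*x*y + 5*x*exp(x*z) - x*sin(x*z) - 4*y*exp(x*y), -3*x*z - 4*exp(x + z) - 5*sin(x) + 2*exp(-x)) ≠ 0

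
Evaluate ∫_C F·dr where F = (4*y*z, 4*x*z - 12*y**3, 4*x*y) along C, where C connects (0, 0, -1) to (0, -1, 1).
-3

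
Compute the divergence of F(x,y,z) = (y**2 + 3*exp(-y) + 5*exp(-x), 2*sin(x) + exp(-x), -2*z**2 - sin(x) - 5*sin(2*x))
-4*z - 5*exp(-x)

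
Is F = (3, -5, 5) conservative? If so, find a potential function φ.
Yes, F is conservative. φ = 3*x - 5*y + 5*z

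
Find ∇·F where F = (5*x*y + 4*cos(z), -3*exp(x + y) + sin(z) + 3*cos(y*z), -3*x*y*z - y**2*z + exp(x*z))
-3*x*y + x*exp(x*z) - y**2 + 5*y - 3*z*sin(y*z) - 3*exp(x + y)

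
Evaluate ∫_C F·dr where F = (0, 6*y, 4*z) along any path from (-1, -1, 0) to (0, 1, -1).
2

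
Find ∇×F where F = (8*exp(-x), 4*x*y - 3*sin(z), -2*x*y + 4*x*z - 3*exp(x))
(-2*x + 3*cos(z), 2*y - 4*z + 3*exp(x), 4*y)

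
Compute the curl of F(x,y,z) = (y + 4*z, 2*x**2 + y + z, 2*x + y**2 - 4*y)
(2*y - 5, 2, 4*x - 1)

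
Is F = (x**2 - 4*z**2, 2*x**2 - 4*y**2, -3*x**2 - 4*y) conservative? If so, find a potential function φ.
No, ∇×F = (-4, 6*x - 8*z, 4*x) ≠ 0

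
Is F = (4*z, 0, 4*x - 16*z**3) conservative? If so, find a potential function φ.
Yes, F is conservative. φ = 4*z*(x - z**3)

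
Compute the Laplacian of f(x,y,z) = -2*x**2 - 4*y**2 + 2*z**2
-8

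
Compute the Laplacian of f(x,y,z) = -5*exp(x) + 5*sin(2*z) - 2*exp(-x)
-5*exp(x) - 20*sin(2*z) - 2*exp(-x)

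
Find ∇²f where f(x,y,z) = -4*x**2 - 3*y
-8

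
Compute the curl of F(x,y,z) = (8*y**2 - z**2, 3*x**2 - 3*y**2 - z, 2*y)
(3, -2*z, 6*x - 16*y)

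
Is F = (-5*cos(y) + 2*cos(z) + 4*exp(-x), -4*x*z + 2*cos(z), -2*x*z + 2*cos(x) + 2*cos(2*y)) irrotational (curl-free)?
No, ∇×F = (4*x - 4*sin(2*y) + 2*sin(z), 2*z + 2*sin(x) - 2*sin(z), -4*z - 5*sin(y))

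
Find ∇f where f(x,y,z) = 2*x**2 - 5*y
(4*x, -5, 0)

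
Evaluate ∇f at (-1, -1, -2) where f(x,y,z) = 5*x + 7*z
(5, 0, 7)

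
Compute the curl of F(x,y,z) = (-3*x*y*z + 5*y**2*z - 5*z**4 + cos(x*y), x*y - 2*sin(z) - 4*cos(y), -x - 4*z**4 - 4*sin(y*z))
(-4*z*cos(y*z) + 2*cos(z), -3*x*y + 5*y**2 - 20*z**3 + 1, 3*x*z + x*sin(x*y) - 10*y*z + y)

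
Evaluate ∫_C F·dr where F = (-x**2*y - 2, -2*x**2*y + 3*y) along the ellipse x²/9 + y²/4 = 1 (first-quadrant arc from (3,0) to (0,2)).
-6 + 27*pi/8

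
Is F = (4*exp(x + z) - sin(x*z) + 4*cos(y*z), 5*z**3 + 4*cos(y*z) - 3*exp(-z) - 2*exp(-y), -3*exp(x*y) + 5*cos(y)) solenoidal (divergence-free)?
No, ∇·F = -4*z*sin(y*z) - z*cos(x*z) + 4*exp(x + z) + 2*exp(-y)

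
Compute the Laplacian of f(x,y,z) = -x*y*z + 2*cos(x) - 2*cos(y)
-2*cos(x) + 2*cos(y)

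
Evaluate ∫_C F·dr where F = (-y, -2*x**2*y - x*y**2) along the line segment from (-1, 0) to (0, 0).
0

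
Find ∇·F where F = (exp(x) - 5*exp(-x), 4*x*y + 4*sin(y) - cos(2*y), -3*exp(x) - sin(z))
4*x + exp(x) + 2*sin(2*y) + 4*cos(y) - cos(z) + 5*exp(-x)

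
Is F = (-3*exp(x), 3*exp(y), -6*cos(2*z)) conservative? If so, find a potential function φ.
Yes, F is conservative. φ = -3*exp(x) + 3*exp(y) - 3*sin(2*z)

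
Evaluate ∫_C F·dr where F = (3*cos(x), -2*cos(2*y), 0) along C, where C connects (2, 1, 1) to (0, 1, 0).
-3*sin(2)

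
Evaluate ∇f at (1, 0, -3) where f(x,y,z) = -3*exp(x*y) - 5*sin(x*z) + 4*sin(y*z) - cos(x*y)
(15*cos(3), -15, -5*cos(3))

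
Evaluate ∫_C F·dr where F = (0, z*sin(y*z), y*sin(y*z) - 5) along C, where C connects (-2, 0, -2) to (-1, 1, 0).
-10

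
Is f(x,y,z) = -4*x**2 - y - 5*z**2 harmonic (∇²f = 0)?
No, ∇²f = -18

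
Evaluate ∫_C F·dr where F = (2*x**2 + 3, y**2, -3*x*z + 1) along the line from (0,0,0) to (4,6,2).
338/3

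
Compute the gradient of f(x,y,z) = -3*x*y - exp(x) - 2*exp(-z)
(-3*y - exp(x), -3*x, 2*exp(-z))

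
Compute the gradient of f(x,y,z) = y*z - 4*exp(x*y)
(-4*y*exp(x*y), -4*x*exp(x*y) + z, y)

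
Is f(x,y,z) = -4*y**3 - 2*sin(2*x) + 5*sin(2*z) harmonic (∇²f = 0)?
No, ∇²f = -24*y + 8*sin(2*x) - 20*sin(2*z)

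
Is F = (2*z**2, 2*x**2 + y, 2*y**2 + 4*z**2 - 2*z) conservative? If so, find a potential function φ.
No, ∇×F = (4*y, 4*z, 4*x) ≠ 0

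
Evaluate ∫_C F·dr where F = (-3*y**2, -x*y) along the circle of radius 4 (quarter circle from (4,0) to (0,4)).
320/3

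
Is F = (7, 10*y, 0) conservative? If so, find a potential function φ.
Yes, F is conservative. φ = 7*x + 5*y**2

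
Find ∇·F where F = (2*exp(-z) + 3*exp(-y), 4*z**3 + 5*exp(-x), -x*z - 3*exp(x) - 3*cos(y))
-x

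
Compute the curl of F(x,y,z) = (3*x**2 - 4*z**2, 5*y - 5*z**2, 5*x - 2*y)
(10*z - 2, -8*z - 5, 0)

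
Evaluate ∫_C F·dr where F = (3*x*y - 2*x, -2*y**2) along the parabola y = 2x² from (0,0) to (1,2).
-29/6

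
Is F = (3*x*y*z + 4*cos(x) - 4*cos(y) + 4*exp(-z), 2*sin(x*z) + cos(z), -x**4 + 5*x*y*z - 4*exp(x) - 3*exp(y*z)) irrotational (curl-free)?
No, ∇×F = (5*x*z - 2*x*cos(x*z) - 3*z*exp(y*z) + sin(z), 4*x**3 + 3*x*y - 5*y*z + 4*exp(x) - 4*exp(-z), -3*x*z + 2*z*cos(x*z) - 4*sin(y))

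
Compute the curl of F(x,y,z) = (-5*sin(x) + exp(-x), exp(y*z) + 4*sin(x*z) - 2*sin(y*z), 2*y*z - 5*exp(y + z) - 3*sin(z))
(-4*x*cos(x*z) - y*exp(y*z) + 2*y*cos(y*z) + 2*z - 5*exp(y + z), 0, 4*z*cos(x*z))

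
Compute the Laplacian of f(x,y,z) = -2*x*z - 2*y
0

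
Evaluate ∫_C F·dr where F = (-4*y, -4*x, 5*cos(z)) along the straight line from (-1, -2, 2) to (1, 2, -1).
-5*sin(2) - 5*sin(1)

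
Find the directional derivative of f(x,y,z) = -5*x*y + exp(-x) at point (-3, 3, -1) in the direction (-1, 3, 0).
sqrt(10)*(exp(3) + 60)/10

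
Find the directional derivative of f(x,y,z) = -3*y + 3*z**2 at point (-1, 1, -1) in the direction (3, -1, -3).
21*sqrt(19)/19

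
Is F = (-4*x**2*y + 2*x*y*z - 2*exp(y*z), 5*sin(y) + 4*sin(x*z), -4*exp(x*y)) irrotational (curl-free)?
No, ∇×F = (-4*x*(exp(x*y) + cos(x*z)), 2*y*(x + 2*exp(x*y) - exp(y*z)), 4*x**2 - 2*x*z + 2*z*exp(y*z) + 4*z*cos(x*z))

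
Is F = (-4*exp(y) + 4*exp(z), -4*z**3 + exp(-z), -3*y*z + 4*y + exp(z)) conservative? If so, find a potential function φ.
No, ∇×F = (12*z**2 - 3*z + 4 + exp(-z), 4*exp(z), 4*exp(y)) ≠ 0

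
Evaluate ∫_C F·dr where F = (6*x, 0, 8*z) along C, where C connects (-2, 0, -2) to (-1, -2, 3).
11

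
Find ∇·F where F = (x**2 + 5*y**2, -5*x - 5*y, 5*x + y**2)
2*x - 5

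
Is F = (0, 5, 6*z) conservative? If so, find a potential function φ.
Yes, F is conservative. φ = 5*y + 3*z**2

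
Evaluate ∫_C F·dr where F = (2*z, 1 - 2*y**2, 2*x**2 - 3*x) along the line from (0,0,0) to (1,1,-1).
1/6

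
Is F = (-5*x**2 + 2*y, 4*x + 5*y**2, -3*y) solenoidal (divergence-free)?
No, ∇·F = -10*x + 10*y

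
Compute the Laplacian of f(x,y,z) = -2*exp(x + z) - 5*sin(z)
-4*exp(x + z) + 5*sin(z)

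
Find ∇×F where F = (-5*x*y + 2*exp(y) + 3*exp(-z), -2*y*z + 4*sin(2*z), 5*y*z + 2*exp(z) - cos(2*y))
(2*y + 5*z + 2*sin(2*y) - 8*cos(2*z), -3*exp(-z), 5*x - 2*exp(y))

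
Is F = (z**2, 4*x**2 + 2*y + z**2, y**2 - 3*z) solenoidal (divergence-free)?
No, ∇·F = -1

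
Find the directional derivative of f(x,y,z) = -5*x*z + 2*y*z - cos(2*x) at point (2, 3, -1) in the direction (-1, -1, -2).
sqrt(6)*(5 - 2*sin(4))/6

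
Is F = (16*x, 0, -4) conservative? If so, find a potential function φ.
Yes, F is conservative. φ = 8*x**2 - 4*z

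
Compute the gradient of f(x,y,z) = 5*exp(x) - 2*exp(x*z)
(-2*z*exp(x*z) + 5*exp(x), 0, -2*x*exp(x*z))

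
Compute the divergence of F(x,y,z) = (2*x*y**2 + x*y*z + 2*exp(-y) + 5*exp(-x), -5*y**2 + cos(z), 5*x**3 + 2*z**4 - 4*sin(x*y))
2*y**2 + y*z - 10*y + 8*z**3 - 5*exp(-x)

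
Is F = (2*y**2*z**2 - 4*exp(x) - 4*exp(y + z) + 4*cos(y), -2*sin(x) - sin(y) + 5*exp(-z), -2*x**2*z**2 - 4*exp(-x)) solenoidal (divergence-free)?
No, ∇·F = -4*x**2*z - 4*exp(x) - cos(y)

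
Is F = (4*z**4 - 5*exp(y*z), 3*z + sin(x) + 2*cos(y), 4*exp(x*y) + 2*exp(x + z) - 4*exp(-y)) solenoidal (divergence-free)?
No, ∇·F = 2*exp(x + z) - 2*sin(y)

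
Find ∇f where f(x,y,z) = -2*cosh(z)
(0, 0, -2*sinh(z))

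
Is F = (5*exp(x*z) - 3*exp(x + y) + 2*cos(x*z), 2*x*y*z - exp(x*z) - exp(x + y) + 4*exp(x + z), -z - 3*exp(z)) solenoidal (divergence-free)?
No, ∇·F = 2*x*z + 5*z*exp(x*z) - 2*z*sin(x*z) - 3*exp(z) - 4*exp(x + y) - 1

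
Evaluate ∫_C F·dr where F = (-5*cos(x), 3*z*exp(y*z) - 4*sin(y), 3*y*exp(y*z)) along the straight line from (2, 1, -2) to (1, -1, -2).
-5*sin(1) - 3*exp(-2) + 5*sin(2) + 3*exp(2)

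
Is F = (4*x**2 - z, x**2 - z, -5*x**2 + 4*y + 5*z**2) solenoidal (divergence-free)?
No, ∇·F = 8*x + 10*z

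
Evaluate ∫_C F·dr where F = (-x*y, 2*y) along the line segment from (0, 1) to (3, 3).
-5/2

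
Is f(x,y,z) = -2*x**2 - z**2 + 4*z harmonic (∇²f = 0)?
No, ∇²f = -6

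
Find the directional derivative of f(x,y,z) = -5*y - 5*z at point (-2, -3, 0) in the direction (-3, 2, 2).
-20*sqrt(17)/17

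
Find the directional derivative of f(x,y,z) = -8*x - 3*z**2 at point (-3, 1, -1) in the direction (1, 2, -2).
-20/3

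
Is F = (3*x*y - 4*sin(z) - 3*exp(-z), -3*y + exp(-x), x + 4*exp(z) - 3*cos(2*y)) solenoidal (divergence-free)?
No, ∇·F = 3*y + 4*exp(z) - 3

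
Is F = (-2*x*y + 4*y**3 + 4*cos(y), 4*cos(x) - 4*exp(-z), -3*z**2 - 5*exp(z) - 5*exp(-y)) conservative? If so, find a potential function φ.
No, ∇×F = (-4*exp(-z) + 5*exp(-y), 0, 2*x - 12*y**2 - 4*sin(x) + 4*sin(y)) ≠ 0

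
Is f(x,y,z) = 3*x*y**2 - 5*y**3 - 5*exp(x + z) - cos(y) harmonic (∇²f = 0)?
No, ∇²f = 6*x - 30*y - 10*exp(x + z) + cos(y)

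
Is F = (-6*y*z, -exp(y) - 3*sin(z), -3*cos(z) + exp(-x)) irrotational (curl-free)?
No, ∇×F = (3*cos(z), -6*y + exp(-x), 6*z)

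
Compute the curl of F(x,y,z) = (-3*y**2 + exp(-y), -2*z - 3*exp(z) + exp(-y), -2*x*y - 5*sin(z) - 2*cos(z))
(-2*x + 3*exp(z) + 2, 2*y, 6*y + exp(-y))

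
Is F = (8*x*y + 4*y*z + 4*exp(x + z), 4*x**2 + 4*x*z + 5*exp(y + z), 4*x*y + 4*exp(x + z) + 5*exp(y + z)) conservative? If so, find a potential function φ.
Yes, F is conservative. φ = 4*x**2*y + 4*x*y*z + 4*exp(x + z) + 5*exp(y + z)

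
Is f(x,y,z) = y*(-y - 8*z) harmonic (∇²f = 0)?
No, ∇²f = -2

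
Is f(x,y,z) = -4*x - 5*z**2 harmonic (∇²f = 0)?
No, ∇²f = -10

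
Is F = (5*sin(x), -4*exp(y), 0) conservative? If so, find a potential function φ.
Yes, F is conservative. φ = -4*exp(y) - 5*cos(x)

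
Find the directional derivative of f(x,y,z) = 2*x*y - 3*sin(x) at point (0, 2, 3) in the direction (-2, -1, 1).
-sqrt(6)/3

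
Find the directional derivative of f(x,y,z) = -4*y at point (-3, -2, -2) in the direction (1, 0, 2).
0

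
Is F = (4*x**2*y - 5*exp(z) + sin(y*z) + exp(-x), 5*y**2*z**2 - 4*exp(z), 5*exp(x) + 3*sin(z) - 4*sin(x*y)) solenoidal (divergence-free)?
No, ∇·F = 8*x*y + 10*y*z**2 + 3*cos(z) - exp(-x)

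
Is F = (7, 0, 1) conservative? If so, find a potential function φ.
Yes, F is conservative. φ = 7*x + z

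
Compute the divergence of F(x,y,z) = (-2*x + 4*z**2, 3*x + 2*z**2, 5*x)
-2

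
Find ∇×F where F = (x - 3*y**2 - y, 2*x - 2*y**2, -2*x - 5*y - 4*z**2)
(-5, 2, 6*y + 3)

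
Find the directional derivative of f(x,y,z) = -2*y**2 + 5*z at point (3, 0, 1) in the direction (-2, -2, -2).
-5*sqrt(3)/3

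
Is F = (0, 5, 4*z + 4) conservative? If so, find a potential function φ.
Yes, F is conservative. φ = 5*y + 2*z**2 + 4*z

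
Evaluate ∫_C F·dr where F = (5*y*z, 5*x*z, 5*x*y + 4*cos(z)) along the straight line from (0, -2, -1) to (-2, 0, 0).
4*sin(1)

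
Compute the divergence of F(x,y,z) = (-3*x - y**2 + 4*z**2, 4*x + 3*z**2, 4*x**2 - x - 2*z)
-5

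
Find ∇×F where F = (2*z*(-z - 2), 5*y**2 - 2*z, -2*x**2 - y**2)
(2 - 2*y, 4*x - 4*z - 4, 0)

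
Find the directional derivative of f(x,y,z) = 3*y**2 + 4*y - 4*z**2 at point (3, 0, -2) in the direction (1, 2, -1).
-4*sqrt(6)/3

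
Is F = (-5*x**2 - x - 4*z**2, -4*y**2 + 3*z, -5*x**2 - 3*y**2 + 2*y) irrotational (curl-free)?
No, ∇×F = (-6*y - 1, 10*x - 8*z, 0)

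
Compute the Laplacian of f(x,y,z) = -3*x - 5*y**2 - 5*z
-10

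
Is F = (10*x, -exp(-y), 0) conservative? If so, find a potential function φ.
Yes, F is conservative. φ = 5*x**2 + exp(-y)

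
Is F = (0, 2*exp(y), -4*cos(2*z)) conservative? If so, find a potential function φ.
Yes, F is conservative. φ = 2*exp(y) - 2*sin(2*z)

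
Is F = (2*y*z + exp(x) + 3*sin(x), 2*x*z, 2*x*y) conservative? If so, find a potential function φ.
Yes, F is conservative. φ = 2*x*y*z + exp(x) - 3*cos(x)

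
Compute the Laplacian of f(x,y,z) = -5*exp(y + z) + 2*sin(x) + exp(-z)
-10*exp(y + z) - 2*sin(x) + exp(-z)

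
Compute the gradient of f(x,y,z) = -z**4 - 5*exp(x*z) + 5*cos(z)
(-5*z*exp(x*z), 0, -5*x*exp(x*z) - 4*z**3 - 5*sin(z))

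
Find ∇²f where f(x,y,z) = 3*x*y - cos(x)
cos(x)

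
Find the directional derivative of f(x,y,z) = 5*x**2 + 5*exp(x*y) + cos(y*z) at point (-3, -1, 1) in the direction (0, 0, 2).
-sin(1)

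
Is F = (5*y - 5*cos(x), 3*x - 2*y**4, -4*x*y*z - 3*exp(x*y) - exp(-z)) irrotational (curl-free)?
No, ∇×F = (x*(-4*z - 3*exp(x*y)), y*(4*z + 3*exp(x*y)), -2)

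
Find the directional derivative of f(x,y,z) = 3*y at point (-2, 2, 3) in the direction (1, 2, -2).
2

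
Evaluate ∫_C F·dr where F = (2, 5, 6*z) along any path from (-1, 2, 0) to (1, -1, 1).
-8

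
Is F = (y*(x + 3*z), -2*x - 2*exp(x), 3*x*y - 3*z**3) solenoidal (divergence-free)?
No, ∇·F = y - 9*z**2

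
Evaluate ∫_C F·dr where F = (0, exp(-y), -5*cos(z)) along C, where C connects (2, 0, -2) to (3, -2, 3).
-exp(2) - 5*sin(2) - 5*sin(3) + 1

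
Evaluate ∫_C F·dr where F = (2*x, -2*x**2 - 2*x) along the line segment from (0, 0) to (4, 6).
-72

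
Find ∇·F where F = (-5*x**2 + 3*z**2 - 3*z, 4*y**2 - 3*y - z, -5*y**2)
-10*x + 8*y - 3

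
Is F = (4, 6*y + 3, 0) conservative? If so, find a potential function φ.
Yes, F is conservative. φ = 4*x + 3*y**2 + 3*y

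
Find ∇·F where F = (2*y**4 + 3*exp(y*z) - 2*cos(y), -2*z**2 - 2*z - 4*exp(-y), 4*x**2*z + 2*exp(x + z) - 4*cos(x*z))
4*x**2 + 4*x*sin(x*z) + 2*exp(x + z) + 4*exp(-y)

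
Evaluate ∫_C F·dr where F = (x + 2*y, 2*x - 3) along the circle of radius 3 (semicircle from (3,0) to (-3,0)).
0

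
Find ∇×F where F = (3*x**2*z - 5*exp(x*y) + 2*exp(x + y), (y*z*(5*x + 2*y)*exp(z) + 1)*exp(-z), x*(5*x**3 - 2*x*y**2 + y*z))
(-4*x**2*y - 5*x*y + x*z - 2*y**2 + exp(-z), -20*x**3 + 3*x**2 + 4*x*y**2 - y*z, 5*x*exp(x*y) + 5*y*z - 2*exp(x + y))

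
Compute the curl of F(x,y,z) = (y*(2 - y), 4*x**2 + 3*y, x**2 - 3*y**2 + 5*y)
(5 - 6*y, -2*x, 8*x + 2*y - 2)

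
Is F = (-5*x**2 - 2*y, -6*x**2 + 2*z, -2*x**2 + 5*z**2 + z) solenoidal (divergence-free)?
No, ∇·F = -10*x + 10*z + 1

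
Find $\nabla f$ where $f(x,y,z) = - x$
(-1, 0, 0)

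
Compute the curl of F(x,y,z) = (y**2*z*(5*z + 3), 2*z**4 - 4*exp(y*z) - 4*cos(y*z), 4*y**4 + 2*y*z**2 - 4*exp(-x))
(16*y**3 + 4*y*exp(y*z) - 4*y*sin(y*z) - 8*z**3 + 2*z**2, (y**2*(10*z + 3)*exp(x) - 4)*exp(-x), -2*y*z*(5*z + 3))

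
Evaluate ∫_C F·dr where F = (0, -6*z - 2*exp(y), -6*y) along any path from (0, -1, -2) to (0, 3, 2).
-2*exp(3) - 24 + 2*exp(-1)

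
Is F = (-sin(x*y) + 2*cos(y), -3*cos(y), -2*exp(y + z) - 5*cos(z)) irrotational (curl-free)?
No, ∇×F = (-2*exp(y + z), 0, x*cos(x*y) + 2*sin(y))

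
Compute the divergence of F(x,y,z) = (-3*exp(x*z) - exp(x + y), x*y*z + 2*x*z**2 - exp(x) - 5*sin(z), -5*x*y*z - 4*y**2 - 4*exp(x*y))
-5*x*y + x*z - 3*z*exp(x*z) - exp(x + y)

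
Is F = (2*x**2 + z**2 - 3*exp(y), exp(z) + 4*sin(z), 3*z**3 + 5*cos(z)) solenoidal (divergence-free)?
No, ∇·F = 4*x + 9*z**2 - 5*sin(z)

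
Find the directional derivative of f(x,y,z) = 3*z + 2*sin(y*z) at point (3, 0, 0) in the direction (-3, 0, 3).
3*sqrt(2)/2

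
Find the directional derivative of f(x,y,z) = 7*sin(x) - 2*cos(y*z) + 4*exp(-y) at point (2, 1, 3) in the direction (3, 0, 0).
7*cos(2)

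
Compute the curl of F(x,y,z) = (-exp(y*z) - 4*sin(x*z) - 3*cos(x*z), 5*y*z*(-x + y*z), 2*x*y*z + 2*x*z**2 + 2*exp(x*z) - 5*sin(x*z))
(5*x*y + 2*x*z - 10*y**2*z, 3*x*sin(x*z) - 4*x*cos(x*z) - 2*y*z - y*exp(y*z) - 2*z**2 - 2*z*exp(x*z) + 5*z*cos(x*z), z*(-5*y + exp(y*z)))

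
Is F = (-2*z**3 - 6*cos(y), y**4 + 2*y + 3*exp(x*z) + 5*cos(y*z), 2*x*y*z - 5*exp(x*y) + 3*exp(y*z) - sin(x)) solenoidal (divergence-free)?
No, ∇·F = 2*x*y + 4*y**3 + 3*y*exp(y*z) - 5*z*sin(y*z) + 2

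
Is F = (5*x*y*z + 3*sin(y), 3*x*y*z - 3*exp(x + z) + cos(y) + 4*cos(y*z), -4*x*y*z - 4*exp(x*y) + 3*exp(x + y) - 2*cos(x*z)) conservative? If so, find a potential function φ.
No, ∇×F = (-3*x*y - 4*x*z - 4*x*exp(x*y) + 4*y*sin(y*z) + 3*exp(x + y) + 3*exp(x + z), 5*x*y + 4*y*z + 4*y*exp(x*y) - 2*z*sin(x*z) - 3*exp(x + y), -5*x*z + 3*y*z - 3*exp(x + z) - 3*cos(y)) ≠ 0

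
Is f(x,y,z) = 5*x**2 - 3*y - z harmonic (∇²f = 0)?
No, ∇²f = 10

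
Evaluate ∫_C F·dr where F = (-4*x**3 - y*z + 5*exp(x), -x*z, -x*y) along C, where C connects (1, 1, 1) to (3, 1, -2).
-73 - 5*E + 5*exp(3)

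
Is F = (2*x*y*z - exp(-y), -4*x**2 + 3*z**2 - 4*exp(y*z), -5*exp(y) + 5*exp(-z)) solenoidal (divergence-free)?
No, ∇·F = 2*y*z - 4*z*exp(y*z) - 5*exp(-z)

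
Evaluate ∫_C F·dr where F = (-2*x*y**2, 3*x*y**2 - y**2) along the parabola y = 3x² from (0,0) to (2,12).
15360/7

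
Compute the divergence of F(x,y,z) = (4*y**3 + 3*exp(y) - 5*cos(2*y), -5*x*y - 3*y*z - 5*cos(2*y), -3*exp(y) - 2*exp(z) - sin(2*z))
-5*x - 3*z - 2*exp(z) + 10*sin(2*y) - 2*cos(2*z)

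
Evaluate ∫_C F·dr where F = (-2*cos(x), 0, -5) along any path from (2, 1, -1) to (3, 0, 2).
-15 - 2*sin(3) + 2*sin(2)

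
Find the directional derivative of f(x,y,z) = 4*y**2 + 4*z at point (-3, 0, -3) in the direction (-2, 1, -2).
-8/3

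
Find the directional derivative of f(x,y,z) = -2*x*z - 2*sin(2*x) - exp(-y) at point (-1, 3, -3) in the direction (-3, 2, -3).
sqrt(22)*(6*(-2 + cos(2))*exp(3) + 1)*exp(-3)/11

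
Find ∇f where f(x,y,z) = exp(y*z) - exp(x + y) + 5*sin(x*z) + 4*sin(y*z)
(5*z*cos(x*z) - exp(x + y), z*exp(y*z) + 4*z*cos(y*z) - exp(x + y), 5*x*cos(x*z) + y*exp(y*z) + 4*y*cos(y*z))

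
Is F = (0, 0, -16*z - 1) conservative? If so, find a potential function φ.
Yes, F is conservative. φ = z*(-8*z - 1)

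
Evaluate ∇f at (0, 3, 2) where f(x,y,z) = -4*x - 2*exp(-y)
(-4, 2*exp(-3), 0)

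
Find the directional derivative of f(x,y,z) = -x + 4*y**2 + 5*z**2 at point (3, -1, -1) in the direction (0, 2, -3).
14*sqrt(13)/13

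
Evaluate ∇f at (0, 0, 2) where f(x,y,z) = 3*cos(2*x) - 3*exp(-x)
(3, 0, 0)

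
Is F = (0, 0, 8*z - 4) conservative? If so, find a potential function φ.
Yes, F is conservative. φ = 4*z*(z - 1)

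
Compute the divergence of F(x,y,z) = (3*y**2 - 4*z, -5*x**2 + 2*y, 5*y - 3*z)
-1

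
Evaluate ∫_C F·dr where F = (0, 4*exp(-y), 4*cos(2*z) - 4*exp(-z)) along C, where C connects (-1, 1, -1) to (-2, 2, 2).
-4*E + 2*sin(4) + 4*exp(-1) + 2*sin(2)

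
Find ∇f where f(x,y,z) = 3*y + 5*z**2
(0, 3, 10*z)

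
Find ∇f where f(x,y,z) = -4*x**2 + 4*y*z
(-8*x, 4*z, 4*y)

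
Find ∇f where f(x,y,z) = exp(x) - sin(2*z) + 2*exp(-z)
(exp(x), 0, -2*cos(2*z) - 2*exp(-z))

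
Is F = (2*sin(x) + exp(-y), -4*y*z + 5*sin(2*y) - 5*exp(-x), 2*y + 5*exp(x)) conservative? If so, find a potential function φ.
No, ∇×F = (4*y + 2, -5*exp(x), exp(-y) + 5*exp(-x)) ≠ 0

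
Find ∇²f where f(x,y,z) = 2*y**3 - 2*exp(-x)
12*y - 2*exp(-x)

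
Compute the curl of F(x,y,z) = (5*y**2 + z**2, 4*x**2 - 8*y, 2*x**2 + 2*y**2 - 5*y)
(4*y - 5, -4*x + 2*z, 8*x - 10*y)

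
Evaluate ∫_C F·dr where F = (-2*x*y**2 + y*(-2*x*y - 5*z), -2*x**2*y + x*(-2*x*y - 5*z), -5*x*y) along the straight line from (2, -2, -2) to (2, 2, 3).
-20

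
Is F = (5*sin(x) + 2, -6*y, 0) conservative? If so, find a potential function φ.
Yes, F is conservative. φ = 2*x - 3*y**2 - 5*cos(x)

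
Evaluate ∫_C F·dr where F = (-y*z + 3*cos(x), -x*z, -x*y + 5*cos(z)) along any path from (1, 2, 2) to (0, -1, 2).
4 - 3*sin(1)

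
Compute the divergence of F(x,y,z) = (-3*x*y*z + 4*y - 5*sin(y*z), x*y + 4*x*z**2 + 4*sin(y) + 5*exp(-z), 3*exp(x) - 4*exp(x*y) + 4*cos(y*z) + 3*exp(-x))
x - 3*y*z - 4*y*sin(y*z) + 4*cos(y)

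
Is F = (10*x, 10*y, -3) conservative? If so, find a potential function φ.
Yes, F is conservative. φ = 5*x**2 + 5*y**2 - 3*z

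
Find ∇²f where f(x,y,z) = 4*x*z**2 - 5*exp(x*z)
-x*(5*x*exp(x*z) - 8) - 5*z**2*exp(x*z)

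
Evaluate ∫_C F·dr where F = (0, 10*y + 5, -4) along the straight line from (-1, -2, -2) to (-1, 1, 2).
-16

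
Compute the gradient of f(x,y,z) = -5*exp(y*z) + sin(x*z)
(z*cos(x*z), -5*z*exp(y*z), x*cos(x*z) - 5*y*exp(y*z))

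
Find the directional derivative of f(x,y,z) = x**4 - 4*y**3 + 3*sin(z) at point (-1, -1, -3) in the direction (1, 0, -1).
-sqrt(2)*(3*cos(3) + 4)/2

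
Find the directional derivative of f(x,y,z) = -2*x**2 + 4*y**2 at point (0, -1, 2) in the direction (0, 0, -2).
0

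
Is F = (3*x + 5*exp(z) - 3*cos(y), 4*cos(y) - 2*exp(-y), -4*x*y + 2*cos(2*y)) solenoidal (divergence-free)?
No, ∇·F = -4*sin(y) + 3 + 2*exp(-y)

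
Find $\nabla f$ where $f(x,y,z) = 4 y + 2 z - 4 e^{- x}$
(4*exp(-x), 4, 2)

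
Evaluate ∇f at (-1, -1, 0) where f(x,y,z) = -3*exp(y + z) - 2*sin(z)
(0, -3*exp(-1), -2 - 3*exp(-1))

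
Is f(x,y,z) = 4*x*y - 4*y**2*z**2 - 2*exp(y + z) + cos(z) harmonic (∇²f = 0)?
No, ∇²f = -8*y**2 - 8*z**2 - 4*exp(y + z) - cos(z)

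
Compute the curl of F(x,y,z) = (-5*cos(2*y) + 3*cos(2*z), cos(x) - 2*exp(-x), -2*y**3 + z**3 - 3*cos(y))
(-6*y**2 + 3*sin(y), -6*sin(2*z), -sin(x) - 10*sin(2*y) + 2*exp(-x))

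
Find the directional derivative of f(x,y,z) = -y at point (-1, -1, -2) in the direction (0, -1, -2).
sqrt(5)/5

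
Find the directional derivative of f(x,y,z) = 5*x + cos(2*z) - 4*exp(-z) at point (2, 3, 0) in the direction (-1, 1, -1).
-3*sqrt(3)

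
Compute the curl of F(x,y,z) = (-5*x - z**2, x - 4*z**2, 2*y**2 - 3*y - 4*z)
(4*y + 8*z - 3, -2*z, 1)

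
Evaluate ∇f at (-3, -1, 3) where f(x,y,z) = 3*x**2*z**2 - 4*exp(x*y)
(-162 + 4*exp(3), 12*exp(3), 162)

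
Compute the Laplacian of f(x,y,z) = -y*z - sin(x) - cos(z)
sin(x) + cos(z)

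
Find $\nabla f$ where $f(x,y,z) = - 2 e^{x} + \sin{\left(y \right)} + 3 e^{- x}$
(sinh(x) - 5*cosh(x), cos(y), 0)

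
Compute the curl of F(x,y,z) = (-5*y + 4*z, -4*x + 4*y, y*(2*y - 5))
(4*y - 5, 4, 1)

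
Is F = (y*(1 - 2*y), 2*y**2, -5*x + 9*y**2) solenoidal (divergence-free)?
No, ∇·F = 4*y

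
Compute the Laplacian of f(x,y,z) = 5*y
0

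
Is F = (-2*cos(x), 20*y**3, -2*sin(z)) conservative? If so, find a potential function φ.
Yes, F is conservative. φ = 5*y**4 - 2*sin(x) + 2*cos(z)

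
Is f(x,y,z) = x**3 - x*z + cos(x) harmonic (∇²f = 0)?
No, ∇²f = 6*x - cos(x)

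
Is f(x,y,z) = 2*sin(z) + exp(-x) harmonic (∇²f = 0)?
No, ∇²f = -2*sin(z) + exp(-x)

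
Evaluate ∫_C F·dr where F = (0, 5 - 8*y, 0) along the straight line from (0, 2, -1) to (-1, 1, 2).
7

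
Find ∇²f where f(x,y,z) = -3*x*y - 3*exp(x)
-3*exp(x)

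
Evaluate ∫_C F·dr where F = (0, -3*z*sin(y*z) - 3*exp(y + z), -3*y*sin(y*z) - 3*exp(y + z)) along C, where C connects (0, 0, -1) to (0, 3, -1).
-3*exp(2) - 3 + 3*cos(3) + 3*exp(-1)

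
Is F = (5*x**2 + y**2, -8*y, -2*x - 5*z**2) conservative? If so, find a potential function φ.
No, ∇×F = (0, 2, -2*y) ≠ 0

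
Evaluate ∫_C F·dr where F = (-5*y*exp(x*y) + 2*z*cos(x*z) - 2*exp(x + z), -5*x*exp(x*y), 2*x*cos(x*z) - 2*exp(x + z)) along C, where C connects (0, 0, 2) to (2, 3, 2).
-5*exp(6) - 2*exp(4) + 2*sin(4) + 5 + 2*exp(2)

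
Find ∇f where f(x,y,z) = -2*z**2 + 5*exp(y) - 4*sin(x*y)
(-4*y*cos(x*y), -4*x*cos(x*y) + 5*exp(y), -4*z)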